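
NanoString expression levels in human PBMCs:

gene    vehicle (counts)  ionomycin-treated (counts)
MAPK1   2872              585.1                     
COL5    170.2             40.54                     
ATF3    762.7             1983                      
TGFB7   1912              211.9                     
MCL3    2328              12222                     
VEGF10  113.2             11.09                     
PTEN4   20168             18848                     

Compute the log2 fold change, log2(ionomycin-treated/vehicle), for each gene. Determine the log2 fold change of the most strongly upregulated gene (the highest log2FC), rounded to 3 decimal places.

log2(585.1/2872) = -2.295  (MAPK1)
log2(40.54/170.2) = -2.070  (COL5)
log2(1983/762.7) = 1.378  (ATF3)
log2(211.9/1912) = -3.174  (TGFB7)
log2(12222/2328) = 2.392  (MCL3)
log2(11.09/113.2) = -3.352  (VEGF10)
log2(18848/20168) = -0.098  (PTEN4)
MCL3 is most strongly upregulated.

2.392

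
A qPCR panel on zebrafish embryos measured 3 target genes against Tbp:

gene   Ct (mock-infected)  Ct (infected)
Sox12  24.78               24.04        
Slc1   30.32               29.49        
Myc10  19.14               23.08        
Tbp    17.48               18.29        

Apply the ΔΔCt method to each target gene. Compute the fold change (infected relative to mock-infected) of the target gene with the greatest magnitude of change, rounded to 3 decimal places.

Sox12: ΔΔCt = (24.04−18.29) − (24.78−17.48) = 5.75 − 7.30 = -1.55; fold change = 2^1.55 = 2.928
Slc1: ΔΔCt = (29.49−18.29) − (30.32−17.48) = 11.20 − 12.84 = -1.64; fold change = 2^1.64 = 3.117
Myc10: ΔΔCt = (23.08−18.29) − (19.14−17.48) = 4.79 − 1.66 = 3.13; fold change = 2^-3.13 = 0.114
Myc10 has the largest |ΔΔCt| = 3.13.

0.114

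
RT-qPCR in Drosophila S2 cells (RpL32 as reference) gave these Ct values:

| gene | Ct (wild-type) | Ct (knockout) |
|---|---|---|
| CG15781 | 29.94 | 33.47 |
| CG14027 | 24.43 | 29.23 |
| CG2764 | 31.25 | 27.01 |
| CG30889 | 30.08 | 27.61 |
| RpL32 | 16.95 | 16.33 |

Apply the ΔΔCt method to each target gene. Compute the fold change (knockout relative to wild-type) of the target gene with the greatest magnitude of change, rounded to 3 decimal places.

0.023

CG15781: ΔΔCt = (33.47−16.33) − (29.94−16.95) = 17.14 − 12.99 = 4.15; fold change = 2^-4.15 = 0.056
CG14027: ΔΔCt = (29.23−16.33) − (24.43−16.95) = 12.90 − 7.48 = 5.42; fold change = 2^-5.42 = 0.023
CG2764: ΔΔCt = (27.01−16.33) − (31.25−16.95) = 10.68 − 14.30 = -3.62; fold change = 2^3.62 = 12.295
CG30889: ΔΔCt = (27.61−16.33) − (30.08−16.95) = 11.28 − 13.13 = -1.85; fold change = 2^1.85 = 3.605
CG14027 has the largest |ΔΔCt| = 5.42.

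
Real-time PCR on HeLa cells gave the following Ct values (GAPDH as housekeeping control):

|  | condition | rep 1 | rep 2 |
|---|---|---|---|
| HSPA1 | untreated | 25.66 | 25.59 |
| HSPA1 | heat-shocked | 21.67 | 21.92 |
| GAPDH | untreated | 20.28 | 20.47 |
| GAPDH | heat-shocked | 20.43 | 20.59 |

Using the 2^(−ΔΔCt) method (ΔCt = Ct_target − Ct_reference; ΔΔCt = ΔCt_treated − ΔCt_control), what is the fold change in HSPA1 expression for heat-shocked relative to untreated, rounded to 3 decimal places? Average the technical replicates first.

Mean Ct: HSPA1 untreated 25.625; HSPA1 heat-shocked 21.795; GAPDH untreated 20.375; GAPDH heat-shocked 20.510
ΔCt(untreated) = 25.625 − 20.375 = 5.250
ΔCt(heat-shocked) = 21.795 − 20.510 = 1.285
ΔΔCt = 1.285 − 5.250 = -3.965
Fold change = 2^(−(-3.965)) = 2^3.965 = 15.6165

15.617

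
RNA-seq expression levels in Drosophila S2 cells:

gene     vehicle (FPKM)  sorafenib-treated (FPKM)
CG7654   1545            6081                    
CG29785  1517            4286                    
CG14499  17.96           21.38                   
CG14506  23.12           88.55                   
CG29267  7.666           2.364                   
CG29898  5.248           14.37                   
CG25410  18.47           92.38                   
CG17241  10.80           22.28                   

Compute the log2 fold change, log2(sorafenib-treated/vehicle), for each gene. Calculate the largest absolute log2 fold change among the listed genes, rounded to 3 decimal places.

2.322

log2(6081/1545) = 1.977  (CG7654)
log2(4286/1517) = 1.498  (CG29785)
log2(21.38/17.96) = 0.251  (CG14499)
log2(88.55/23.12) = 1.937  (CG14506)
log2(2.364/7.666) = -1.697  (CG29267)
log2(14.37/5.248) = 1.453  (CG29898)
log2(92.38/18.47) = 2.322  (CG25410)
log2(22.28/10.80) = 1.045  (CG17241)
The largest magnitude belongs to CG25410.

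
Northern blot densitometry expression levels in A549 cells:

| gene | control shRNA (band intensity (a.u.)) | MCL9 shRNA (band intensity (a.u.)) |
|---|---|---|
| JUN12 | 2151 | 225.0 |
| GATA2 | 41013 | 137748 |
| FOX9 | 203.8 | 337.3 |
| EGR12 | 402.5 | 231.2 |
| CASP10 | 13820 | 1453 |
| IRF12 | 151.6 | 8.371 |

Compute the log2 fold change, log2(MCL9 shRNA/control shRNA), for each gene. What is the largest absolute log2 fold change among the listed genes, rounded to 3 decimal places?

log2(225.0/2151) = -3.257  (JUN12)
log2(137748/41013) = 1.748  (GATA2)
log2(337.3/203.8) = 0.727  (FOX9)
log2(231.2/402.5) = -0.800  (EGR12)
log2(1453/13820) = -3.250  (CASP10)
log2(8.371/151.6) = -4.179  (IRF12)
The largest magnitude belongs to IRF12.

4.179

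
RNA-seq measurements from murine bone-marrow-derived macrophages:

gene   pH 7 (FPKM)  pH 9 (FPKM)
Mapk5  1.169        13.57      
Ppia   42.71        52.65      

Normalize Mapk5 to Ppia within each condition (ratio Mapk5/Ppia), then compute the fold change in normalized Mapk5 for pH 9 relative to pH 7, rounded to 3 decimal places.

Mapk5/Ppia (pH 7) = 1.169 / 42.71 = 0.027371
Mapk5/Ppia (pH 9) = 13.57 / 52.65 = 0.25774
Fold change = 0.25774 / 0.027371 = 9.4167

9.417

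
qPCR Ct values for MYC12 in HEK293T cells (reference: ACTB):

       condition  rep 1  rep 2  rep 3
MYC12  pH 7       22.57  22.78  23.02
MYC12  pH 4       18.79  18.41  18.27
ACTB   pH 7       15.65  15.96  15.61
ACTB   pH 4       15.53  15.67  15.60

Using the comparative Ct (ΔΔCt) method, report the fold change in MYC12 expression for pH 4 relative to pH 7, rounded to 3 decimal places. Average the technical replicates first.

17.877

Mean Ct: MYC12 pH 7 22.790; MYC12 pH 4 18.490; ACTB pH 7 15.740; ACTB pH 4 15.600
ΔCt(pH 7) = 22.790 − 15.740 = 7.050
ΔCt(pH 4) = 18.490 − 15.600 = 2.890
ΔΔCt = 2.890 − 7.050 = -4.160
Fold change = 2^(−(-4.160)) = 2^4.160 = 17.8766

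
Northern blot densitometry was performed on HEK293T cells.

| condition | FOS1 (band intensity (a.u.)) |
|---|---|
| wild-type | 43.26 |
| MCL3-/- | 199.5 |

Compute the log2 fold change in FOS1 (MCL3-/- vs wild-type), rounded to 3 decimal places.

Fold change = 199.5 / 43.26 = 4.6117
log2(4.6117) = 2.2053

2.205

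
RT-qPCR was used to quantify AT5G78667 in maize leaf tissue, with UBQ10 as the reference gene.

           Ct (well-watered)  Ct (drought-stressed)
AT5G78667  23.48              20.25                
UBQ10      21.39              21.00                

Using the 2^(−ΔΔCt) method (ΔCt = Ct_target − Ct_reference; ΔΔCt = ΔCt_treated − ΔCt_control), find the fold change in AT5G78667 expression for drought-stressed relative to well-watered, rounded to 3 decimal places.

7.160

ΔCt(well-watered) = 23.480 − 21.390 = 2.090
ΔCt(drought-stressed) = 20.250 − 21.000 = -0.750
ΔΔCt = -0.750 − 2.090 = -2.840
Fold change = 2^(−(-2.840)) = 2^2.840 = 7.1602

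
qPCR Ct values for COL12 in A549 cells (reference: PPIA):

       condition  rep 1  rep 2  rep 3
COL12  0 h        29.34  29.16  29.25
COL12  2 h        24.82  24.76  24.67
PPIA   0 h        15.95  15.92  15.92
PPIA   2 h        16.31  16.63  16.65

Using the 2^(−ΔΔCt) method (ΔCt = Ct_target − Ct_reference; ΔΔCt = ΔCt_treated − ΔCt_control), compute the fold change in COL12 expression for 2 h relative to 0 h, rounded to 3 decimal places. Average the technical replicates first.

34.297

Mean Ct: COL12 0 h 29.250; COL12 2 h 24.750; PPIA 0 h 15.930; PPIA 2 h 16.530
ΔCt(0 h) = 29.250 − 15.930 = 13.320
ΔCt(2 h) = 24.750 − 16.530 = 8.220
ΔΔCt = 8.220 − 13.320 = -5.100
Fold change = 2^(−(-5.100)) = 2^5.100 = 34.2968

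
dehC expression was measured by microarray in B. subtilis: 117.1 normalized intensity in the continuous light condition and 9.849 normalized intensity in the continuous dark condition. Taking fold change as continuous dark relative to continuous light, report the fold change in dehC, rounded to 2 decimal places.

Fold change = 9.849 / 117.1 = 0.084
dehC is downregulated.

0.08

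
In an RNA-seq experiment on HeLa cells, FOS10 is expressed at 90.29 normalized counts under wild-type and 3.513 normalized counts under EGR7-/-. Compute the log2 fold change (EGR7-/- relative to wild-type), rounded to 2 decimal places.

-4.68

Fold change = 3.513 / 90.29 = 0.0389
log2(0.0389) = -4.684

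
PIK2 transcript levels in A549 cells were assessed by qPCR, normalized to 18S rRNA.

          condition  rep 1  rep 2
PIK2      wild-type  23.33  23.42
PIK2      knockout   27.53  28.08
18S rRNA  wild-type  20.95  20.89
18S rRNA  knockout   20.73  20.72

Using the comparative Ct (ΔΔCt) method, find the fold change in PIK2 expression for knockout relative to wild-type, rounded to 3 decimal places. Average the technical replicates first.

Mean Ct: PIK2 wild-type 23.375; PIK2 knockout 27.805; 18S rRNA wild-type 20.920; 18S rRNA knockout 20.725
ΔCt(wild-type) = 23.375 − 20.920 = 2.455
ΔCt(knockout) = 27.805 − 20.725 = 7.080
ΔΔCt = 7.080 − 2.455 = 4.625
Fold change = 2^(−4.625) = 0.0405

0.041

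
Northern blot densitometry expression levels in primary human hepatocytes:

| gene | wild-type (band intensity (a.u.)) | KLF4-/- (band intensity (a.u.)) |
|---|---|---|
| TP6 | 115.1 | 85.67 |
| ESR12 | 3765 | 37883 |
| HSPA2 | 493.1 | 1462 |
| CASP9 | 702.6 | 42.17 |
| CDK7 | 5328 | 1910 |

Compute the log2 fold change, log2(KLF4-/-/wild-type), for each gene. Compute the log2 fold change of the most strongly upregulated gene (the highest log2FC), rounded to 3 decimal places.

log2(85.67/115.1) = -0.426  (TP6)
log2(37883/3765) = 3.331  (ESR12)
log2(1462/493.1) = 1.568  (HSPA2)
log2(42.17/702.6) = -4.058  (CASP9)
log2(1910/5328) = -1.480  (CDK7)
ESR12 is most strongly upregulated.

3.331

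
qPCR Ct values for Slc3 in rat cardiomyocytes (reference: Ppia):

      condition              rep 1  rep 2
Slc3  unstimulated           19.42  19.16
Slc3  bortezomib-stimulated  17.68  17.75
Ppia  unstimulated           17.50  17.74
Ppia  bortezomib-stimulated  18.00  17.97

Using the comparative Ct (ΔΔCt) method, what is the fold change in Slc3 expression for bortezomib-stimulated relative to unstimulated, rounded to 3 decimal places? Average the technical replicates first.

3.837

Mean Ct: Slc3 unstimulated 19.290; Slc3 bortezomib-stimulated 17.715; Ppia unstimulated 17.620; Ppia bortezomib-stimulated 17.985
ΔCt(unstimulated) = 19.290 − 17.620 = 1.670
ΔCt(bortezomib-stimulated) = 17.715 − 17.985 = -0.270
ΔΔCt = -0.270 − 1.670 = -1.940
Fold change = 2^(−(-1.940)) = 2^1.940 = 3.8371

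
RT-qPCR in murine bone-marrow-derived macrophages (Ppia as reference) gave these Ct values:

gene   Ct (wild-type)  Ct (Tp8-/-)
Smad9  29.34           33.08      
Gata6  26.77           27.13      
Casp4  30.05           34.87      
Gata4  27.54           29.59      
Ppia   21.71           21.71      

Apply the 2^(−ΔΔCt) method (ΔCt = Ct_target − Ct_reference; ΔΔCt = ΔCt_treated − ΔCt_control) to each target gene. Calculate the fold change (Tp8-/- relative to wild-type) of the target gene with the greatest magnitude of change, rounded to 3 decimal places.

Smad9: ΔΔCt = (33.08−21.71) − (29.34−21.71) = 11.37 − 7.63 = 3.74; fold change = 2^-3.74 = 0.075
Gata6: ΔΔCt = (27.13−21.71) − (26.77−21.71) = 5.42 − 5.06 = 0.36; fold change = 2^-0.36 = 0.779
Casp4: ΔΔCt = (34.87−21.71) − (30.05−21.71) = 13.16 − 8.34 = 4.82; fold change = 2^-4.82 = 0.035
Gata4: ΔΔCt = (29.59−21.71) − (27.54−21.71) = 7.88 − 5.83 = 2.05; fold change = 2^-2.05 = 0.241
Casp4 has the largest |ΔΔCt| = 4.82.

0.035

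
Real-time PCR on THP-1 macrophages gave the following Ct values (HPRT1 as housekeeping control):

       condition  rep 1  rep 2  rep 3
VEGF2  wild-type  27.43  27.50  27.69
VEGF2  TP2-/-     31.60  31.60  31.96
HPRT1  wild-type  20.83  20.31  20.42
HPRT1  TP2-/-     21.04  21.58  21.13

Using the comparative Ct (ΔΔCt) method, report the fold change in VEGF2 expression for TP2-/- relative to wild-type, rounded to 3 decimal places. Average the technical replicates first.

0.092

Mean Ct: VEGF2 wild-type 27.540; VEGF2 TP2-/- 31.720; HPRT1 wild-type 20.520; HPRT1 TP2-/- 21.250
ΔCt(wild-type) = 27.540 − 20.520 = 7.020
ΔCt(TP2-/-) = 31.720 − 21.250 = 10.470
ΔΔCt = 10.470 − 7.020 = 3.450
Fold change = 2^(−3.450) = 0.0915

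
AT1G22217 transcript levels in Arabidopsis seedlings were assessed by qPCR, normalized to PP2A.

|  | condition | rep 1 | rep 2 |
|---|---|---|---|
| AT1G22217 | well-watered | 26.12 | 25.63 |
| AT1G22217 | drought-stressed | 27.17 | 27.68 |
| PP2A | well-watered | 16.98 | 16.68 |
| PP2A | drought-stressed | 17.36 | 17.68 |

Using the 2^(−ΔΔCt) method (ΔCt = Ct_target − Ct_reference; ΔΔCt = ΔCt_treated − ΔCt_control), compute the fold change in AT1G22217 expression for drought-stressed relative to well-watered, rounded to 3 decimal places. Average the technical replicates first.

0.551

Mean Ct: AT1G22217 well-watered 25.875; AT1G22217 drought-stressed 27.425; PP2A well-watered 16.830; PP2A drought-stressed 17.520
ΔCt(well-watered) = 25.875 − 16.830 = 9.045
ΔCt(drought-stressed) = 27.425 − 17.520 = 9.905
ΔΔCt = 9.905 − 9.045 = 0.860
Fold change = 2^(−0.860) = 0.5510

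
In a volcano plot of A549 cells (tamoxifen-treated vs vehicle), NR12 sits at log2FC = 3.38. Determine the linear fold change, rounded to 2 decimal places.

10.41

Fold change = 2^(3.38) = 10.411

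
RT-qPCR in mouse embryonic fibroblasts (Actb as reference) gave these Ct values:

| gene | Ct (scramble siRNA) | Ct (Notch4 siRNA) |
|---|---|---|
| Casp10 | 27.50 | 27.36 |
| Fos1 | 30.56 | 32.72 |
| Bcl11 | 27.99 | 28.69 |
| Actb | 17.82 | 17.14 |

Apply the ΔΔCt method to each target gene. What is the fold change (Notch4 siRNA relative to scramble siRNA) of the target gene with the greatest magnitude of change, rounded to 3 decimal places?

0.140

Casp10: ΔΔCt = (27.36−17.14) − (27.50−17.82) = 10.22 − 9.68 = 0.54; fold change = 2^-0.54 = 0.688
Fos1: ΔΔCt = (32.72−17.14) − (30.56−17.82) = 15.58 − 12.74 = 2.84; fold change = 2^-2.84 = 0.140
Bcl11: ΔΔCt = (28.69−17.14) − (27.99−17.82) = 11.55 − 10.17 = 1.38; fold change = 2^-1.38 = 0.384
Fos1 has the largest |ΔΔCt| = 2.84.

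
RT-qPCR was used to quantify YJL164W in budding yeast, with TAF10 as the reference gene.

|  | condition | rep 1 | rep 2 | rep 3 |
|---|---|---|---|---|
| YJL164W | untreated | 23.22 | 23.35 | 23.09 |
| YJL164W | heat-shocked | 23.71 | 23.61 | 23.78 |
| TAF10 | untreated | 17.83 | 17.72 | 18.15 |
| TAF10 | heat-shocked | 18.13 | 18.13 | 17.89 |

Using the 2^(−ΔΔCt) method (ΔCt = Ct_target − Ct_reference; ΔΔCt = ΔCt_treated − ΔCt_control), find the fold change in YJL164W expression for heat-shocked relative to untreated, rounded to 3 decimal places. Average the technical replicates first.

0.796

Mean Ct: YJL164W untreated 23.220; YJL164W heat-shocked 23.700; TAF10 untreated 17.900; TAF10 heat-shocked 18.050
ΔCt(untreated) = 23.220 − 17.900 = 5.320
ΔCt(heat-shocked) = 23.700 − 18.050 = 5.650
ΔΔCt = 5.650 − 5.320 = 0.330
Fold change = 2^(−0.330) = 0.7955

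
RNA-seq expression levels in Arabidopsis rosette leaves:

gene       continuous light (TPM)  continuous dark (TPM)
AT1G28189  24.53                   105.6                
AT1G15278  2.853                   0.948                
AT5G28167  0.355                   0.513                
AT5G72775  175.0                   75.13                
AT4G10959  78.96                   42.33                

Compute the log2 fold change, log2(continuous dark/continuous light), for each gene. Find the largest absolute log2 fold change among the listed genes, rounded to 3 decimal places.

2.106

log2(105.6/24.53) = 2.106  (AT1G28189)
log2(0.948/2.853) = -1.590  (AT1G15278)
log2(0.513/0.355) = 0.531  (AT5G28167)
log2(75.13/175.0) = -1.220  (AT5G72775)
log2(42.33/78.96) = -0.899  (AT4G10959)
The largest magnitude belongs to AT1G28189.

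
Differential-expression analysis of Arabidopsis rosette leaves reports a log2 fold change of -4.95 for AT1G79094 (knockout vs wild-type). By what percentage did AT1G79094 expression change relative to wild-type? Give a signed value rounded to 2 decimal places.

Fold change = 2^(-4.95) = 0.0324
Percent change = (FC − 1) × 100% = (0.0324 − 1) × 100 = -96.76%

-96.76%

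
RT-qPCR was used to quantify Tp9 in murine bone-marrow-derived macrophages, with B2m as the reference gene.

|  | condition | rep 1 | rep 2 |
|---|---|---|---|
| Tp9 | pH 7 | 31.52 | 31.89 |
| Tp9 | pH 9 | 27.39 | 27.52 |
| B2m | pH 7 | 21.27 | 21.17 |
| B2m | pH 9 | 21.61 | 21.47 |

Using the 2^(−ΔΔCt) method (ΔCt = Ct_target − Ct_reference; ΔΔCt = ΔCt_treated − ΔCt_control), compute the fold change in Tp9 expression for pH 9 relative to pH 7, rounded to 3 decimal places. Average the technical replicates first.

23.752

Mean Ct: Tp9 pH 7 31.705; Tp9 pH 9 27.455; B2m pH 7 21.220; B2m pH 9 21.540
ΔCt(pH 7) = 31.705 − 21.220 = 10.485
ΔCt(pH 9) = 27.455 − 21.540 = 5.915
ΔΔCt = 5.915 − 10.485 = -4.570
Fold change = 2^(−(-4.570)) = 2^4.570 = 23.7524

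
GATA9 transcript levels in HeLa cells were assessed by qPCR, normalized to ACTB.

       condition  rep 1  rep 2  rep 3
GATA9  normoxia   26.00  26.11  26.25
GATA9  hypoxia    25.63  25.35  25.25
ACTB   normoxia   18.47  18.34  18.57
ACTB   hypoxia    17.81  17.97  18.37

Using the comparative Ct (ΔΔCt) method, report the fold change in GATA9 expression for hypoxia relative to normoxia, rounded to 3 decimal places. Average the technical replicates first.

1.231

Mean Ct: GATA9 normoxia 26.120; GATA9 hypoxia 25.410; ACTB normoxia 18.460; ACTB hypoxia 18.050
ΔCt(normoxia) = 26.120 − 18.460 = 7.660
ΔCt(hypoxia) = 25.410 − 18.050 = 7.360
ΔΔCt = 7.360 − 7.660 = -0.300
Fold change = 2^(−(-0.300)) = 2^0.300 = 1.2311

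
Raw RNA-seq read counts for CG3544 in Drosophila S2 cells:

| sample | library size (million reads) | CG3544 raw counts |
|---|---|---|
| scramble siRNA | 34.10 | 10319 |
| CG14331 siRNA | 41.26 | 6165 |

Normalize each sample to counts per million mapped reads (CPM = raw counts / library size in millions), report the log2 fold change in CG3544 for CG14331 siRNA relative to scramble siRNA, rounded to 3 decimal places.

-1.018

CPM(scramble siRNA) = 10319 / 34.10 = 302.6100
CPM(CG14331 siRNA) = 6165 / 41.26 = 149.4183
Fold change = 149.4183 / 302.6100 = 0.49377
log2(0.49377) = -1.0181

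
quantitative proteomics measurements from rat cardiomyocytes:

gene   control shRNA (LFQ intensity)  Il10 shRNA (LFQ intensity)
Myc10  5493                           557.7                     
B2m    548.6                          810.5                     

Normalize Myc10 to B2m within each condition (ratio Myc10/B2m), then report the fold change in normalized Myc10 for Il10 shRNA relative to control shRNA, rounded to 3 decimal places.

Myc10/B2m (control shRNA) = 5493 / 548.6 = 10.013
Myc10/B2m (Il10 shRNA) = 557.7 / 810.5 = 0.68809
Fold change = 0.68809 / 10.013 = 0.0687

0.069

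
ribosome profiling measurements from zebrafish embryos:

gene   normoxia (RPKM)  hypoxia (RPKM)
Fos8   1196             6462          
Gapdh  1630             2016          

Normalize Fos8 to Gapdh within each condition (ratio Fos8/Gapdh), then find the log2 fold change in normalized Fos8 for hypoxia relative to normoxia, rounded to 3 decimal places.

2.127

Fos8/Gapdh (normoxia) = 1196 / 1630 = 0.73374
Fos8/Gapdh (hypoxia) = 6462 / 2016 = 3.2054
Fold change = 3.2054 / 0.73374 = 4.3685
log2(4.3685) = 2.1271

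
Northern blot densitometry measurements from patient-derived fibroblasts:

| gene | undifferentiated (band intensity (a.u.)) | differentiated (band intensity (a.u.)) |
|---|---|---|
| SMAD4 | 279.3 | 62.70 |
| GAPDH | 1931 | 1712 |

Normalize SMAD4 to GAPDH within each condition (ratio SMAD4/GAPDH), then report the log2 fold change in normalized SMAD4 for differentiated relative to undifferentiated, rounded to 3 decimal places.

-1.982

SMAD4/GAPDH (undifferentiated) = 279.3 / 1931 = 0.14464
SMAD4/GAPDH (differentiated) = 62.70 / 1712 = 0.036624
Fold change = 0.036624 / 0.14464 = 0.2532
log2(0.2532) = -1.9816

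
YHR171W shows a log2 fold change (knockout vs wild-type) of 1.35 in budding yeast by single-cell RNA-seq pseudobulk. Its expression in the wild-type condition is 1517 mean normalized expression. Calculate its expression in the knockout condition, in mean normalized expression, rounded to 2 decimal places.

Fold change = 2^(1.35) = 2.5491
knockout expression = 1517 × 2.5491 = 3867.02

3867.02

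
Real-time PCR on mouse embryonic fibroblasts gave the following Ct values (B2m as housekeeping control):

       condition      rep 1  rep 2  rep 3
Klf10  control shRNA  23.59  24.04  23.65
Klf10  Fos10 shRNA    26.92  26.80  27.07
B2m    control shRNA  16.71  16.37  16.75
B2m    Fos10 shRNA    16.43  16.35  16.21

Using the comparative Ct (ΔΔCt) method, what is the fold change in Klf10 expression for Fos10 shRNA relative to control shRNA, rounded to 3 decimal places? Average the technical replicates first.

0.092

Mean Ct: Klf10 control shRNA 23.760; Klf10 Fos10 shRNA 26.930; B2m control shRNA 16.610; B2m Fos10 shRNA 16.330
ΔCt(control shRNA) = 23.760 − 16.610 = 7.150
ΔCt(Fos10 shRNA) = 26.930 − 16.330 = 10.600
ΔΔCt = 10.600 − 7.150 = 3.450
Fold change = 2^(−3.450) = 0.0915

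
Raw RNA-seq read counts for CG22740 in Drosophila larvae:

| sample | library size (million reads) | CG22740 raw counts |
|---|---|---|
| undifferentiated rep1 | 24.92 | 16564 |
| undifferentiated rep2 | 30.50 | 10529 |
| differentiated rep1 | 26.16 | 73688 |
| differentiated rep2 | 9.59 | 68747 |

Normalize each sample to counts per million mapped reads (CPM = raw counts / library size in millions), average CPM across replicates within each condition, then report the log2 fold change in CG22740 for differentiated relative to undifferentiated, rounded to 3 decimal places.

CPM(undifferentiated rep1) = 16564 / 24.92 = 664.6870
CPM(undifferentiated rep2) = 10529 / 30.50 = 345.2131
CPM(differentiated rep1) = 73688 / 26.16 = 2816.8196
CPM(differentiated rep2) = 68747 / 9.59 = 7168.6131
mean CPM(undifferentiated) = 504.9501; mean CPM(differentiated) = 4992.7164
Fold change = 4992.7164 / 504.9501 = 9.88754
log2(9.88754) = 3.3056

3.306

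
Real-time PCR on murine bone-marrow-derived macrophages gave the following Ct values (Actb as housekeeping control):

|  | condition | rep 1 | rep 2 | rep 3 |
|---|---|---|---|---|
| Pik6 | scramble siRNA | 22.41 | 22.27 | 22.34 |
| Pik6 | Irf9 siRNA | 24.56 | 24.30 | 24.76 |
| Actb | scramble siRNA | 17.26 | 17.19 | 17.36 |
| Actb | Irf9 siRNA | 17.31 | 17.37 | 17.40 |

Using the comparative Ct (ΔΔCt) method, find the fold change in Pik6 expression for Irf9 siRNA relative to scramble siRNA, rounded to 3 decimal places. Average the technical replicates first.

Mean Ct: Pik6 scramble siRNA 22.340; Pik6 Irf9 siRNA 24.540; Actb scramble siRNA 17.270; Actb Irf9 siRNA 17.360
ΔCt(scramble siRNA) = 22.340 − 17.270 = 5.070
ΔCt(Irf9 siRNA) = 24.540 − 17.360 = 7.180
ΔΔCt = 7.180 − 5.070 = 2.110
Fold change = 2^(−2.110) = 0.2316

0.232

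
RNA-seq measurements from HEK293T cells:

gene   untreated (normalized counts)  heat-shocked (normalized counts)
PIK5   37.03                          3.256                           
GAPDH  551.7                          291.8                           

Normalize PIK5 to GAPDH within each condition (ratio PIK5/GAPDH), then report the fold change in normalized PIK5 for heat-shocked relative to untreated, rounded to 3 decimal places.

PIK5/GAPDH (untreated) = 37.03 / 551.7 = 0.06712
PIK5/GAPDH (heat-shocked) = 3.256 / 291.8 = 0.011158
Fold change = 0.011158 / 0.06712 = 0.1662

0.166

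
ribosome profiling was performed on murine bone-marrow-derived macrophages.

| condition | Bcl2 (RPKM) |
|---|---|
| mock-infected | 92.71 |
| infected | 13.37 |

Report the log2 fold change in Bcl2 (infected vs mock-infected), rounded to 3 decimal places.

Fold change = 13.37 / 92.71 = 0.1442
log2(0.1442) = -2.7937

-2.794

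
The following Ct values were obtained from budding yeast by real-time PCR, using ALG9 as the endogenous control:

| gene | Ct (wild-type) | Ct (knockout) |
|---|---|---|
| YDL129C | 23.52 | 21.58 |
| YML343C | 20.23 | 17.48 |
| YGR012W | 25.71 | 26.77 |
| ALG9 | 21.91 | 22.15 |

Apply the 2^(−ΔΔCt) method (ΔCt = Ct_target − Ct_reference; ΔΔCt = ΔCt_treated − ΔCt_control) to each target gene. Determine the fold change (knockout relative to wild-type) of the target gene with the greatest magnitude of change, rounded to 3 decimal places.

7.945

YDL129C: ΔΔCt = (21.58−22.15) − (23.52−21.91) = -0.57 − 1.61 = -2.18; fold change = 2^2.18 = 4.532
YML343C: ΔΔCt = (17.48−22.15) − (20.23−21.91) = -4.67 − (-1.68) = -2.99; fold change = 2^2.99 = 7.945
YGR012W: ΔΔCt = (26.77−22.15) − (25.71−21.91) = 4.62 − 3.80 = 0.82; fold change = 2^-0.82 = 0.566
YML343C has the largest |ΔΔCt| = 2.99.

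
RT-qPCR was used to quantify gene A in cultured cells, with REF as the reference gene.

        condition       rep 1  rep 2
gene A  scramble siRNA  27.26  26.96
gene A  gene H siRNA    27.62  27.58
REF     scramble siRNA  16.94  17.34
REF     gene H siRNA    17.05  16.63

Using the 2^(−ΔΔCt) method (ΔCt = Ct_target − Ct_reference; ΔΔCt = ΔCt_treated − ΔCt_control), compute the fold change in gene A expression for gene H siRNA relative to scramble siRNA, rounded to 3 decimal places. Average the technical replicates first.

Mean Ct: gene A scramble siRNA 27.110; gene A gene H siRNA 27.600; REF scramble siRNA 17.140; REF gene H siRNA 16.840
ΔCt(scramble siRNA) = 27.110 − 17.140 = 9.970
ΔCt(gene H siRNA) = 27.600 − 16.840 = 10.760
ΔΔCt = 10.760 − 9.970 = 0.790
Fold change = 2^(−0.790) = 0.5783

0.578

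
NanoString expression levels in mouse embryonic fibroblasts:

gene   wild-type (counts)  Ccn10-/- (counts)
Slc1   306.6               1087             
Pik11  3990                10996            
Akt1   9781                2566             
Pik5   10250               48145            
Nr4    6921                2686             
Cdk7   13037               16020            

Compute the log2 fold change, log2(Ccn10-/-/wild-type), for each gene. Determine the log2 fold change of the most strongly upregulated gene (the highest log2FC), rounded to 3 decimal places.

log2(1087/306.6) = 1.826  (Slc1)
log2(10996/3990) = 1.463  (Pik11)
log2(2566/9781) = -1.930  (Akt1)
log2(48145/10250) = 2.232  (Pik5)
log2(2686/6921) = -1.366  (Nr4)
log2(16020/13037) = 0.297  (Cdk7)
Pik5 is most strongly upregulated.

2.232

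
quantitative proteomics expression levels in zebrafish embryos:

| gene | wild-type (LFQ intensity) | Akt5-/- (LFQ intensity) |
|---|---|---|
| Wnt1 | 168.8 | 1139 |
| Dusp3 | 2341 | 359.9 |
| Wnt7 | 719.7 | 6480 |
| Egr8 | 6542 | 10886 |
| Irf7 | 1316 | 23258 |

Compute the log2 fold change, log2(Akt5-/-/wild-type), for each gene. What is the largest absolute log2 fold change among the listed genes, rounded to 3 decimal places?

4.143

log2(1139/168.8) = 2.754  (Wnt1)
log2(359.9/2341) = -2.701  (Dusp3)
log2(6480/719.7) = 3.171  (Wnt7)
log2(10886/6542) = 0.735  (Egr8)
log2(23258/1316) = 4.143  (Irf7)
The largest magnitude belongs to Irf7.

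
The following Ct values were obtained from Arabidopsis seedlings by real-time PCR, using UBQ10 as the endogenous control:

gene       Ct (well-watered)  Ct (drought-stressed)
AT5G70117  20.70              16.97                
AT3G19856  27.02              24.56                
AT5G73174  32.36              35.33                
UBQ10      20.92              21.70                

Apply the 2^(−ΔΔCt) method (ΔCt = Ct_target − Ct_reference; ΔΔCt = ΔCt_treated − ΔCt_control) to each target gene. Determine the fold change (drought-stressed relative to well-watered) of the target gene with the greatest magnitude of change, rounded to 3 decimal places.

22.785

AT5G70117: ΔΔCt = (16.97−21.70) − (20.70−20.92) = -4.73 − (-0.22) = -4.51; fold change = 2^4.51 = 22.785
AT3G19856: ΔΔCt = (24.56−21.70) − (27.02−20.92) = 2.86 − 6.10 = -3.24; fold change = 2^3.24 = 9.448
AT5G73174: ΔΔCt = (35.33−21.70) − (32.36−20.92) = 13.63 − 11.44 = 2.19; fold change = 2^-2.19 = 0.219
AT5G70117 has the largest |ΔΔCt| = 4.51.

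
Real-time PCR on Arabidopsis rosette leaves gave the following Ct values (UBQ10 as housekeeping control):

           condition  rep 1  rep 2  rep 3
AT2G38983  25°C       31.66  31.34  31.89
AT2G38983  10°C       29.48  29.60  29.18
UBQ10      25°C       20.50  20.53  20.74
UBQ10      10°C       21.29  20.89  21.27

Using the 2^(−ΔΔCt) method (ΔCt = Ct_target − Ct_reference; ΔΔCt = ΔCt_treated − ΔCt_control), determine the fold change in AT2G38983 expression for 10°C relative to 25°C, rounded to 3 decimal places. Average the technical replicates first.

Mean Ct: AT2G38983 25°C 31.630; AT2G38983 10°C 29.420; UBQ10 25°C 20.590; UBQ10 10°C 21.150
ΔCt(25°C) = 31.630 − 20.590 = 11.040
ΔCt(10°C) = 29.420 − 21.150 = 8.270
ΔΔCt = 8.270 − 11.040 = -2.770
Fold change = 2^(−(-2.770)) = 2^2.770 = 6.8211

6.821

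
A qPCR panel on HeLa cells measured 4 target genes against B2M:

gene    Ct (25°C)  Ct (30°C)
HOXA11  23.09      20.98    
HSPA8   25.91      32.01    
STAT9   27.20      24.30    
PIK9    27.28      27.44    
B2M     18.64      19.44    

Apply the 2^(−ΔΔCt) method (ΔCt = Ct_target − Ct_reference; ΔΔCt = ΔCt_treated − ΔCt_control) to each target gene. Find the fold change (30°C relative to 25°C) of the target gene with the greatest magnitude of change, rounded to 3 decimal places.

HOXA11: ΔΔCt = (20.98−19.44) − (23.09−18.64) = 1.54 − 4.45 = -2.91; fold change = 2^2.91 = 7.516
HSPA8: ΔΔCt = (32.01−19.44) − (25.91−18.64) = 12.57 − 7.27 = 5.30; fold change = 2^-5.30 = 0.025
STAT9: ΔΔCt = (24.30−19.44) − (27.20−18.64) = 4.86 − 8.56 = -3.70; fold change = 2^3.70 = 12.996
PIK9: ΔΔCt = (27.44−19.44) − (27.28−18.64) = 8.00 − 8.64 = -0.64; fold change = 2^0.64 = 1.558
HSPA8 has the largest |ΔΔCt| = 5.30.

0.025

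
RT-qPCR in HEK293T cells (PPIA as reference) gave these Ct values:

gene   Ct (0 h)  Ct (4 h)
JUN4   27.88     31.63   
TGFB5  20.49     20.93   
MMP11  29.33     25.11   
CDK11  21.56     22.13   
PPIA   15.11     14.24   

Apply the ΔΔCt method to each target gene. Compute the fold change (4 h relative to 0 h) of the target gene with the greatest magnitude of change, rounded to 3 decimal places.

JUN4: ΔΔCt = (31.63−14.24) − (27.88−15.11) = 17.39 − 12.77 = 4.62; fold change = 2^-4.62 = 0.041
TGFB5: ΔΔCt = (20.93−14.24) − (20.49−15.11) = 6.69 − 5.38 = 1.31; fold change = 2^-1.31 = 0.403
MMP11: ΔΔCt = (25.11−14.24) − (29.33−15.11) = 10.87 − 14.22 = -3.35; fold change = 2^3.35 = 10.196
CDK11: ΔΔCt = (22.13−14.24) − (21.56−15.11) = 7.89 − 6.45 = 1.44; fold change = 2^-1.44 = 0.369
JUN4 has the largest |ΔΔCt| = 4.62.

0.041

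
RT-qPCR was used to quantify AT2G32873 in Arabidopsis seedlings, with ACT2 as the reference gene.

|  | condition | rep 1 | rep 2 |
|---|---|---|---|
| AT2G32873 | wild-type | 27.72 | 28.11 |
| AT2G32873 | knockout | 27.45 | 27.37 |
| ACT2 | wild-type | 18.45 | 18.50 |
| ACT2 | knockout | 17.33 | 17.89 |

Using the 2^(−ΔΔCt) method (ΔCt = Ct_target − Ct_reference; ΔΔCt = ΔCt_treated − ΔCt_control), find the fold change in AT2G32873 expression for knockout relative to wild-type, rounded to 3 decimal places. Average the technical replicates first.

0.779

Mean Ct: AT2G32873 wild-type 27.915; AT2G32873 knockout 27.410; ACT2 wild-type 18.475; ACT2 knockout 17.610
ΔCt(wild-type) = 27.915 − 18.475 = 9.440
ΔCt(knockout) = 27.410 − 17.610 = 9.800
ΔΔCt = 9.800 − 9.440 = 0.360
Fold change = 2^(−0.360) = 0.7792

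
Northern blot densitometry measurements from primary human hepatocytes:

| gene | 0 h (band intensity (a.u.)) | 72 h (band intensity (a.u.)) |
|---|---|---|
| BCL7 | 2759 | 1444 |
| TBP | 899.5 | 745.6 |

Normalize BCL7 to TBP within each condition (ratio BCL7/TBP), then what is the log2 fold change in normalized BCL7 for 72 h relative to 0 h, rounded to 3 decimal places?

-0.663

BCL7/TBP (0 h) = 2759 / 899.5 = 3.0673
BCL7/TBP (72 h) = 1444 / 745.6 = 1.9367
Fold change = 1.9367 / 3.0673 = 0.6314
log2(0.6314) = -0.6634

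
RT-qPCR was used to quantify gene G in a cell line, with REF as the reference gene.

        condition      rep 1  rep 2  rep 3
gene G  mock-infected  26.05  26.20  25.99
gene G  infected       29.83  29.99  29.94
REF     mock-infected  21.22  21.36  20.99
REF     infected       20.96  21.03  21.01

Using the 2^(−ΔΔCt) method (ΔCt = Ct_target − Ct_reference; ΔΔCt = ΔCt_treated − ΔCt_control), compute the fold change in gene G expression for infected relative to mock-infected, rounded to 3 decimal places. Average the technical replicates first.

0.061

Mean Ct: gene G mock-infected 26.080; gene G infected 29.920; REF mock-infected 21.190; REF infected 21.000
ΔCt(mock-infected) = 26.080 − 21.190 = 4.890
ΔCt(infected) = 29.920 − 21.000 = 8.920
ΔΔCt = 8.920 − 4.890 = 4.030
Fold change = 2^(−4.030) = 0.0612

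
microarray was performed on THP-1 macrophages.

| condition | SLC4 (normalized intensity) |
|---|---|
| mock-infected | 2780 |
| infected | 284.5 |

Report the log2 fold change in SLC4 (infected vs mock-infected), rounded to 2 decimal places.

Fold change = 284.5 / 2780 = 0.1023
log2(0.1023) = -3.289

-3.29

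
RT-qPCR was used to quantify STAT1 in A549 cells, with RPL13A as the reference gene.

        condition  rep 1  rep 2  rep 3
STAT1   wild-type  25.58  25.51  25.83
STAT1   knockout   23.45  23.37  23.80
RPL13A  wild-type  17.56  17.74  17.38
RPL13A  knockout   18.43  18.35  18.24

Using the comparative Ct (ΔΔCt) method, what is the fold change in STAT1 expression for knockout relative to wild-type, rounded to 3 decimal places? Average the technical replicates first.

Mean Ct: STAT1 wild-type 25.640; STAT1 knockout 23.540; RPL13A wild-type 17.560; RPL13A knockout 18.340
ΔCt(wild-type) = 25.640 − 17.560 = 8.080
ΔCt(knockout) = 23.540 − 18.340 = 5.200
ΔΔCt = 5.200 − 8.080 = -2.880
Fold change = 2^(−(-2.880)) = 2^2.880 = 7.3615

7.362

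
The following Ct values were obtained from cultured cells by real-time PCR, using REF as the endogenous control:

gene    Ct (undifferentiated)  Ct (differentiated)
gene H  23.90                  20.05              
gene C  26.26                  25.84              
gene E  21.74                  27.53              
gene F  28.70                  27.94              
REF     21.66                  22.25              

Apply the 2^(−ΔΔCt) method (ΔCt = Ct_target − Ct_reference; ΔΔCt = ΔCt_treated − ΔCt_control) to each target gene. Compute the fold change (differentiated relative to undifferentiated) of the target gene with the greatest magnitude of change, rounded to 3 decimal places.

0.027

gene H: ΔΔCt = (20.05−22.25) − (23.90−21.66) = -2.20 − 2.24 = -4.44; fold change = 2^4.44 = 21.706
gene C: ΔΔCt = (25.84−22.25) − (26.26−21.66) = 3.59 − 4.60 = -1.01; fold change = 2^1.01 = 2.014
gene E: ΔΔCt = (27.53−22.25) − (21.74−21.66) = 5.28 − 0.08 = 5.20; fold change = 2^-5.20 = 0.027
gene F: ΔΔCt = (27.94−22.25) − (28.70−21.66) = 5.69 − 7.04 = -1.35; fold change = 2^1.35 = 2.549
gene E has the largest |ΔΔCt| = 5.20.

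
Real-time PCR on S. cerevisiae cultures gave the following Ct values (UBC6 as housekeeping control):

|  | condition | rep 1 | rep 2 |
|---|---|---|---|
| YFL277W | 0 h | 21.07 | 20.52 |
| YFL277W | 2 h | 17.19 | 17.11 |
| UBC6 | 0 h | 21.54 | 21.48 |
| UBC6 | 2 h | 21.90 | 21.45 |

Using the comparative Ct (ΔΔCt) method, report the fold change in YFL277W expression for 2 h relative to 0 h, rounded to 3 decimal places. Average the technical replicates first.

14.026

Mean Ct: YFL277W 0 h 20.795; YFL277W 2 h 17.150; UBC6 0 h 21.510; UBC6 2 h 21.675
ΔCt(0 h) = 20.795 − 21.510 = -0.715
ΔCt(2 h) = 17.150 − 21.675 = -4.525
ΔΔCt = -4.525 − (-0.715) = -3.810
Fold change = 2^(−(-3.810)) = 2^3.810 = 14.0257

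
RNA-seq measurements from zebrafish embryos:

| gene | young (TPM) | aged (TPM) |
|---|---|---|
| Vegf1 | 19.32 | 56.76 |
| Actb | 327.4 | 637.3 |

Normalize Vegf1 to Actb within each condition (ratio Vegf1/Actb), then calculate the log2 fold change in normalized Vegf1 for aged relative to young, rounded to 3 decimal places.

Vegf1/Actb (young) = 19.32 / 327.4 = 0.05901
Vegf1/Actb (aged) = 56.76 / 637.3 = 0.089063
Fold change = 0.089063 / 0.05901 = 1.5093
log2(1.5093) = 0.5939

0.594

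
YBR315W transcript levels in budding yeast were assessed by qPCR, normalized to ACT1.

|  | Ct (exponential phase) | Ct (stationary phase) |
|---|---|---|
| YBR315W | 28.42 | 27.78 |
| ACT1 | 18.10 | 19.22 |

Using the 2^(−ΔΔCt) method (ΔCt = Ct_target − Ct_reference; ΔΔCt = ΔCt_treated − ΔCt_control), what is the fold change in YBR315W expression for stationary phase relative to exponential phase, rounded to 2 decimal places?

3.39

ΔCt(exponential phase) = 28.420 − 18.100 = 10.320
ΔCt(stationary phase) = 27.780 − 19.220 = 8.560
ΔΔCt = 8.560 − 10.320 = -1.760
Fold change = 2^(−(-1.760)) = 2^1.760 = 3.387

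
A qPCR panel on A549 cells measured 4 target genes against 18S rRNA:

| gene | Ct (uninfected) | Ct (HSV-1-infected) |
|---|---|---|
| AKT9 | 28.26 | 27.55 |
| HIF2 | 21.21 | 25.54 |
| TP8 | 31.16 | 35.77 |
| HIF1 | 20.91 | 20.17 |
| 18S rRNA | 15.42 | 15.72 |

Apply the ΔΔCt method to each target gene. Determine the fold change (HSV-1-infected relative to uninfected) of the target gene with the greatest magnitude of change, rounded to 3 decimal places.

AKT9: ΔΔCt = (27.55−15.72) − (28.26−15.42) = 11.83 − 12.84 = -1.01; fold change = 2^1.01 = 2.014
HIF2: ΔΔCt = (25.54−15.72) − (21.21−15.42) = 9.82 − 5.79 = 4.03; fold change = 2^-4.03 = 0.061
TP8: ΔΔCt = (35.77−15.72) − (31.16−15.42) = 20.05 − 15.74 = 4.31; fold change = 2^-4.31 = 0.050
HIF1: ΔΔCt = (20.17−15.72) − (20.91−15.42) = 4.45 − 5.49 = -1.04; fold change = 2^1.04 = 2.056
TP8 has the largest |ΔΔCt| = 4.31.

0.050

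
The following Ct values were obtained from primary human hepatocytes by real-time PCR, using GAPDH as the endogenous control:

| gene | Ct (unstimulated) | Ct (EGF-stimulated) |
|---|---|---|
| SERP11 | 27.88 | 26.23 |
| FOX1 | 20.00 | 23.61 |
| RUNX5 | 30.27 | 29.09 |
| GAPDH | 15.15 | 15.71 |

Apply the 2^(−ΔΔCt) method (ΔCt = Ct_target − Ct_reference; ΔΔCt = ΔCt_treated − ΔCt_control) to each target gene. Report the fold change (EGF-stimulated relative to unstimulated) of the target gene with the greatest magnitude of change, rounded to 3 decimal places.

0.121

SERP11: ΔΔCt = (26.23−15.71) − (27.88−15.15) = 10.52 − 12.73 = -2.21; fold change = 2^2.21 = 4.627
FOX1: ΔΔCt = (23.61−15.71) − (20.00−15.15) = 7.90 − 4.85 = 3.05; fold change = 2^-3.05 = 0.121
RUNX5: ΔΔCt = (29.09−15.71) − (30.27−15.15) = 13.38 − 15.12 = -1.74; fold change = 2^1.74 = 3.340
FOX1 has the largest |ΔΔCt| = 3.05.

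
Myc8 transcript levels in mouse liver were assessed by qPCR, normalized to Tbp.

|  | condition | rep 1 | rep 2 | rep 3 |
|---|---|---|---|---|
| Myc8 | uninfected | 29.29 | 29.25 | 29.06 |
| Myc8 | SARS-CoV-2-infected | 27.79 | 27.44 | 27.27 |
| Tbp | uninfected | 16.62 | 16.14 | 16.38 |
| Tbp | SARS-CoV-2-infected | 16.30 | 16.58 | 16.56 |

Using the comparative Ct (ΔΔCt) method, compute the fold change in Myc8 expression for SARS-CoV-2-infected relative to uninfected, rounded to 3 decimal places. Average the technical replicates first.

Mean Ct: Myc8 uninfected 29.200; Myc8 SARS-CoV-2-infected 27.500; Tbp uninfected 16.380; Tbp SARS-CoV-2-infected 16.480
ΔCt(uninfected) = 29.200 − 16.380 = 12.820
ΔCt(SARS-CoV-2-infected) = 27.500 − 16.480 = 11.020
ΔΔCt = 11.020 − 12.820 = -1.800
Fold change = 2^(−(-1.800)) = 2^1.800 = 3.4822

3.482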